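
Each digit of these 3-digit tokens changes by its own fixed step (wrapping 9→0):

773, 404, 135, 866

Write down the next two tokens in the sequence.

First digit goes 7, 4, 1, 8 → 5 → 2 (−3 each step, mod 10).
For the second digit, +3 each step, mod 10: 7, 0, 3, 6 → 9 → 2.
Third digit: +1 each step, mod 10; 3, 4, 5, 6 → 7 → 8.
Putting the parts together: 597 and then 228.

597 then 228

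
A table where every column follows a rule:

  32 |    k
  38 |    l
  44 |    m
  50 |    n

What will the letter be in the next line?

o

Letter: k, l, m, n → o (letters move forward 1 place in the alphabet).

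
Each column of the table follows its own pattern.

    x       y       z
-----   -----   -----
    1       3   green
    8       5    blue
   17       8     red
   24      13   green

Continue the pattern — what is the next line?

For the column x, alternating steps +7, +9, +7, +9, …: 1, 8, 17, 24 → 33.
Column y: 3, 5, 8, 13 → 21 (each term is the sum of the two before it).
Column z — repeats green → blue → red: green, blue, red, green → blue.
Putting it together: 33  21  blue.

33  21  blue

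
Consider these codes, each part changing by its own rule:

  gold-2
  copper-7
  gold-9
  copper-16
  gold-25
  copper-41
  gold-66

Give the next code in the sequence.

copper-107

Metal: gold, copper, gold, copper, gold, copper, gold → copper (alternates gold ↔ copper).
For the second component, each term is the sum of the two before it: 2, 7, 9, 16, 25, 41, 66 → 107.
So the next code is copper-107.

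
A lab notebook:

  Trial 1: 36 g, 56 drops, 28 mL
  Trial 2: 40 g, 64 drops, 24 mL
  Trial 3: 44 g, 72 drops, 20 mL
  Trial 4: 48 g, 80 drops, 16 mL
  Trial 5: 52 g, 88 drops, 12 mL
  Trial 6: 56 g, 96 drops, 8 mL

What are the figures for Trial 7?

60 g, 104 drops, 4 mL

For the g, +4 each step: 36, 40, 44, 48, 52, 56 → 60.
For the drops, +8 each step: 56, 64, 72, 80, 88, 96 → 104.
ML: together with the g always sums to 64; 28, 24, 20, 16, 12, 8 → 4.
Putting it together: 60 g, 104 drops, 4 mL.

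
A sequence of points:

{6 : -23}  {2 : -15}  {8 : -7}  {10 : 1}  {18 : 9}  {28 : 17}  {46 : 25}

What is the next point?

{74 : 33}

For the first value, each term is the sum of the two before it: 6, 2, 8, 10, 18, 28, 46 → 74.
Second value goes -23, -15, -7, 1, 9, 17, 25 → 33 (+8 each step).
So the next point is {74 : 33}.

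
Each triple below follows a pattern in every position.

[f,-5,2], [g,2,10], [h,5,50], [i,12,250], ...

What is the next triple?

[j,15,1250]

Letter: letters move forward 1 place in the alphabet, so f, g, h, i → j.
Second part: alternating steps +7, +3, +7, +3, …, so -5, 2, 5, 12 → 15.
Third part goes 2, 10, 50, 250 → 1250 (×5 each step).
So the next triple is [j,15,1250].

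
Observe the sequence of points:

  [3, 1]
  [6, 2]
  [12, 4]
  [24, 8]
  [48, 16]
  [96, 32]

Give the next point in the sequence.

First coordinate: ×2 each step; 3, 6, 12, 24, 48, 96 → 192.
For the second coordinate, ×2 each step: 1, 2, 4, 8, 16, 32 → 64.
Combining the parts gives [192, 64].

[192, 64]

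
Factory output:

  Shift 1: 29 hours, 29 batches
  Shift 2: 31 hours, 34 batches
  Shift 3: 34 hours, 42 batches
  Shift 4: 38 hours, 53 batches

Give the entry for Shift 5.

Hours goes 29, 31, 34, 38 → 43 (differences are 2, 3, 4, … (increasing by 1 each time)).
Batches: differences are 5, 8, 11, … (increasing by 3 each time), so 29, 34, 42, 53 → 67.
Combining the parts gives 43 hours, 67 batches.

43 hours, 67 batches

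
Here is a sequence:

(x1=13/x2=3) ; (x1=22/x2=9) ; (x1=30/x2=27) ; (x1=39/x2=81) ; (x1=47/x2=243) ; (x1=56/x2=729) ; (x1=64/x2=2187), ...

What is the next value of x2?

6561

X2: ×3 each step; 3, 9, 27, 81, 243, 729, 2187 → 6561.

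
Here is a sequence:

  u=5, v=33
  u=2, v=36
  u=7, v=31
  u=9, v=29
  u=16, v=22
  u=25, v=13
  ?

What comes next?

u=41, v=-3

U goes 5, 2, 7, 9, 16, 25 → 41 (each term is the sum of the two before it).
For the v, together with the u always sums to 38: 33, 36, 31, 29, 22, 13 → -3.
Putting it together: u=41, v=-3.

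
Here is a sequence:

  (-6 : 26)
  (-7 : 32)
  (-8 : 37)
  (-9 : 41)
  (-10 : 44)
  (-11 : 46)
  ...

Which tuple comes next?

First entry — −1 each step: -6, -7, -8, -9, -10, -11 → -12.
Second entry: 26, 32, 37, 41, 44, 46 → 47 (differences are 6, 5, 4, … (decreasing by 1 each time)).
So the next tuple is (-12 : 47).

(-12 : 47)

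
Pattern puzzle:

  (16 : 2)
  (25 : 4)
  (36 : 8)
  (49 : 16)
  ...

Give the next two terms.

First slot goes 16, 25, 36, 49 → 64 → 81 (perfect squares: 4², 5², 6², …).
For the second slot, ×2 each step: 2, 4, 8, 16 → 32 → 64.
So the next two terms are (64 : 32) and (81 : 64).

(64 : 32), (81 : 64)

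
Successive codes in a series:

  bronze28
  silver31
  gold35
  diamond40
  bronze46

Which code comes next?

silver53

For the rank, repeats bronze → silver → gold → diamond: bronze, silver, gold, diamond, bronze → silver.
Second component: 28, 31, 35, 40, 46 → 53 (differences are 3, 4, 5, … (increasing by 1 each time)).
Combining the parts gives silver53.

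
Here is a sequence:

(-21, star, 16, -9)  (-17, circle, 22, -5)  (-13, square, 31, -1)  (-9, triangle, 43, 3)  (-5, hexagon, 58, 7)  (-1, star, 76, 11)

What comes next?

First slot: +4 each step; -21, -17, -13, -9, -5, -1 → 3.
Shape goes star, circle, square, triangle, hexagon, star → circle (repeats star → circle → square → triangle → hexagon).
Third slot: differences are 6, 9, 12, … (increasing by 3 each time), so 16, 22, 31, 43, 58, 76 → 97.
Fourth slot: always 12 more than the first slot; -9, -5, -1, 3, 7, 11 → 15.
Combining the parts gives (3, circle, 97, 15).

(3, circle, 97, 15)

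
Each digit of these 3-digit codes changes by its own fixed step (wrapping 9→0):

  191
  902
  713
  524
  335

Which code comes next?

First digit goes 1, 9, 7, 5, 3 → 1 (−2 each step, mod 10).
Second digit: +1 each step, mod 10, so 9, 0, 1, 2, 3 → 4.
Third digit: 1, 2, 3, 4, 5 → 6 (+1 each step, mod 10).
Combining the parts gives 146.

146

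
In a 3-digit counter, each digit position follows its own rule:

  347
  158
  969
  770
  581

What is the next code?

First digit: −2 each step, mod 10, so 3, 1, 9, 7, 5 → 3.
Second digit — +1 each step, mod 10: 4, 5, 6, 7, 8 → 9.
Third digit — +1 each step, mod 10: 7, 8, 9, 0, 1 → 2.
So the next code is 392.

392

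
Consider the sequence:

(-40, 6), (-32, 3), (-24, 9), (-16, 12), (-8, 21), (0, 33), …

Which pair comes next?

First part goes -40, -32, -24, -16, -8, 0 → 8 (+8 each step).
Second part: each term is the sum of the two before it, so 6, 3, 9, 12, 21, 33 → 54.
Putting it together: (8, 54).

(8, 54)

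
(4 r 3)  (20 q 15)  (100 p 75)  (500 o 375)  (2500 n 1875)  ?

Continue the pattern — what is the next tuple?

(12500 m 9375)

First coordinate: ×5 each step, so 4, 20, 100, 500, 2500 → 12500.
Letter — letters move back 1 place in the alphabet: r, q, p, o, n → m.
Third coordinate: ×5 each step; 3, 15, 75, 375, 1875 → 9375.
Putting it together: (12500 m 9375).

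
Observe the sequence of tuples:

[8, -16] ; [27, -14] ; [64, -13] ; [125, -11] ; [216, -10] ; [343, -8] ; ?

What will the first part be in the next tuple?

512

First part: perfect cubes: 2³, 3³, 4³, …, so 8, 27, 64, 125, 216, 343 → 512.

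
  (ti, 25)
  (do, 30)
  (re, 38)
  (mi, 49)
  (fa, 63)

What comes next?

(sol, 80)

Note: runs through the solfège scale do→ti; ti, do, re, mi, fa → sol.
Second part: differences are 5, 8, 11, … (increasing by 3 each time), so 25, 30, 38, 49, 63 → 80.
Putting it together: (sol, 80).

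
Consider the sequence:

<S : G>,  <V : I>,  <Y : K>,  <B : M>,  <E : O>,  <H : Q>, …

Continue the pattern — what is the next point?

<K : S>

First letter goes S, V, Y, B, E, H → K (letters move forward 3 places in the alphabet, wrapping Z→A).
Second letter goes G, I, K, M, O, Q → S (letters move forward 2 places in the alphabet).
Putting it together: <K : S>.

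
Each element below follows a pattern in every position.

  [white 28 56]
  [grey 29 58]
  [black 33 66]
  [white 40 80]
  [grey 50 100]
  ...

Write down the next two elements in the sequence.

[black 63 126], [white 79 158]

Shade: repeats white → grey → black; white, grey, black, white, grey → black → white.
For the second part, differences are 1, 4, 7, … (increasing by 3 each time): 28, 29, 33, 40, 50 → 63 → 79.
Third part — always 2 × the second part: 56, 58, 66, 80, 100 → 126 → 158.
Putting the parts together: [black 63 126] and then [white 79 158].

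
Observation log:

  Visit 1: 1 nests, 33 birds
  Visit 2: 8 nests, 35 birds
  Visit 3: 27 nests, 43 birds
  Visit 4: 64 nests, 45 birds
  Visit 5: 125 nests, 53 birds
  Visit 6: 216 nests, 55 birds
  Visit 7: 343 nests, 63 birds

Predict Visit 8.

For the nests, perfect cubes: 1³, 2³, 3³, …: 1, 8, 27, 64, 125, 216, 343 → 512.
For the birds, alternating steps +2, +8, +2, +8, …: 33, 35, 43, 45, 53, 55, 63 → 65.
So the next row is 512 nests, 65 birds.

512 nests, 65 birds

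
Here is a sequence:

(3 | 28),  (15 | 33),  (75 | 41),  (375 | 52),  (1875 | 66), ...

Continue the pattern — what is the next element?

First part: ×5 each step; 3, 15, 75, 375, 1875 → 9375.
Second part: differences are 5, 8, 11, … (increasing by 3 each time); 28, 33, 41, 52, 66 → 83.
So the next element is (9375 | 83).

(9375 | 83)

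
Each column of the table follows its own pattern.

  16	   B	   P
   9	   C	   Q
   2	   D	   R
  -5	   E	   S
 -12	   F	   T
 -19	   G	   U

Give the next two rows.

-26  H  V; -33  I  W

First component: 16, 9, 2, -5, -12, -19 → -26 → -33 (−7 each step).
First letter: letters move forward 1 place in the alphabet; B, C, D, E, F, G → H → I.
Second letter: letters move forward 1 place in the alphabet; P, Q, R, S, T, U → V → W.
So the next two rows are -26  H  V and -33  I  W.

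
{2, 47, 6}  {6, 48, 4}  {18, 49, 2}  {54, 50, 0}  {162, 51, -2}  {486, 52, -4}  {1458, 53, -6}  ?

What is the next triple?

First part: ×3 each step; 2, 6, 18, 54, 162, 486, 1458 → 4374.
Second part: 47, 48, 49, 50, 51, 52, 53 → 54 (+1 each step).
Third part — −2 each step: 6, 4, 2, 0, -2, -4, -6 → -8.
Putting it together: {4374, 54, -8}.

{4374, 54, -8}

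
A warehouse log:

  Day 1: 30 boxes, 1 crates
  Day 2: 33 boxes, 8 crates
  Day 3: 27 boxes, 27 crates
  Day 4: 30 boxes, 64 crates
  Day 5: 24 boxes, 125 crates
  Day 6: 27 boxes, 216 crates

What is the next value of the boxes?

21

Boxes goes 30, 33, 27, 30, 24, 27 → 21 (alternating steps +3, −6, +3, −6, …).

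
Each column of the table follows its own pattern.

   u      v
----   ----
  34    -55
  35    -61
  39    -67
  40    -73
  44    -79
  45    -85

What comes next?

49  -91

For the column u, alternating steps +1, +4, +1, +4, …: 34, 35, 39, 40, 44, 45 → 49.
Column v: -55, -61, -67, -73, -79, -85 → -91 (−6 each step).
Putting it together: 49  -91.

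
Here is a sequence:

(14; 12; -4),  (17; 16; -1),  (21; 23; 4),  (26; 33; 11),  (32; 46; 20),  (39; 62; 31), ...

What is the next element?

First slot goes 14, 17, 21, 26, 32, 39 → 47 (differences are 3, 4, 5, … (increasing by 1 each time)).
Second slot: differences are 4, 7, 10, … (increasing by 3 each time); 12, 16, 23, 33, 46, 62 → 81.
For the third slot, differences are 3, 5, 7, … (increasing by 2 each time): -4, -1, 4, 11, 20, 31 → 44.
So the next element is (47; 81; 44).

(47; 81; 44)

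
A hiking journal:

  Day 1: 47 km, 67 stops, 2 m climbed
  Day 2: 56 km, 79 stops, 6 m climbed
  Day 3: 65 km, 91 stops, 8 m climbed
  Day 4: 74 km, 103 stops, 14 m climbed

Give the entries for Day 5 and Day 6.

Km: +9 each step; 47, 56, 65, 74 → 83 → 92.
Stops: +12 each step; 67, 79, 91, 103 → 115 → 127.
M climbed — each term is the sum of the two before it: 2, 6, 8, 14 → 22 → 36.
Putting the parts together: 83 km, 115 stops, 22 m climbed and then 92 km, 127 stops, 36 m climbed.

83 km, 115 stops, 22 m climbed; 92 km, 127 stops, 36 m climbed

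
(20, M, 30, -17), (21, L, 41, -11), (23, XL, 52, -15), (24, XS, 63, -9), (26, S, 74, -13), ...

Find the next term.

First slot: alternating steps +1, +2, +1, +2, …; 20, 21, 23, 24, 26 → 27.
Size goes M, L, XL, XS, S → M (runs through clothing sizes XS→XL).
Third slot: +11 each step, so 30, 41, 52, 63, 74 → 85.
Fourth slot: alternating steps +6, −4, +6, −4, …, so -17, -11, -15, -9, -13 → -7.
Combining the parts gives (27, M, 85, -7).

(27, M, 85, -7)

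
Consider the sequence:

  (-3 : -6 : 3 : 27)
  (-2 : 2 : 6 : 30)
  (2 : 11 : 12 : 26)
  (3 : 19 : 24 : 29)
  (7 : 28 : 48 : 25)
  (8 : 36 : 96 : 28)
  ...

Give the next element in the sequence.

For the first part, alternating steps +1, +4, +1, +4, …: -3, -2, 2, 3, 7, 8 → 12.
Second part: -6, 2, 11, 19, 28, 36 → 45 (alternating steps +8, +9, +8, +9, …).
Third part: 3, 6, 12, 24, 48, 96 → 192 (×2 each step).
Fourth part — alternating steps +3, −4, +3, −4, …: 27, 30, 26, 29, 25, 28 → 24.
Putting it together: (12 : 45 : 192 : 24).

(12 : 45 : 192 : 24)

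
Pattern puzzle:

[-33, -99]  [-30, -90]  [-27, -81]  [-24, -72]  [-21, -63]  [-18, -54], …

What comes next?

[-15, -45]

First slot goes -33, -30, -27, -24, -21, -18 → -15 (+3 each step).
Second slot: always 3 × the first slot; -99, -90, -81, -72, -63, -54 → -45.
So the next tuple is [-15, -45].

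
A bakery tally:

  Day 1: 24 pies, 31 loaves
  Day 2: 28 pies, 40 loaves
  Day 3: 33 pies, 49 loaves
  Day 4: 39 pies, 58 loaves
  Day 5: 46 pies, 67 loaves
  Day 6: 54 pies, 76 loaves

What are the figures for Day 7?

Pies — differences are 4, 5, 6, … (increasing by 1 each time): 24, 28, 33, 39, 46, 54 → 63.
Loaves: +9 each step; 31, 40, 49, 58, 67, 76 → 85.
So the next row is 63 pies, 85 loaves.

63 pies, 85 loaves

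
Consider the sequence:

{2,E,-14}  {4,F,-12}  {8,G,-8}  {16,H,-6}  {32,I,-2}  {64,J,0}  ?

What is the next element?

First slot — ×2 each step: 2, 4, 8, 16, 32, 64 → 128.
Letter: letters move forward 1 place in the alphabet; E, F, G, H, I, J → K.
Third slot: alternating steps +2, +4, +2, +4, …; -14, -12, -8, -6, -2, 0 → 4.
So the next element is {128,K,4}.

{128,K,4}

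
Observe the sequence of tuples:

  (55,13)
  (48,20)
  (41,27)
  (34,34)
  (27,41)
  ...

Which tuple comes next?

(20,48)

First coordinate: 55, 48, 41, 34, 27 → 20 (−7 each step).
Second coordinate — together with the first coordinate always sums to 68: 13, 20, 27, 34, 41 → 48.
So the next tuple is (20,48).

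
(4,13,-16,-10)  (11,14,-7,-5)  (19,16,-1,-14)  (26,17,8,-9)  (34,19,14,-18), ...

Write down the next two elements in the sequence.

For the first value, alternating steps +7, +8, +7, +8, …: 4, 11, 19, 26, 34 → 41 → 49.
Second value — alternating steps +1, +2, +1, +2, …: 13, 14, 16, 17, 19 → 20 → 22.
For the third value, alternating steps +9, +6, +9, +6, …: -16, -7, -1, 8, 14 → 23 → 29.
Fourth value goes -10, -5, -14, -9, -18 → -13 → -22 (alternating steps +5, −9, +5, −9, …).
So the next two elements are (41,20,23,-13) and (49,22,29,-22).

(41,20,23,-13), (49,22,29,-22)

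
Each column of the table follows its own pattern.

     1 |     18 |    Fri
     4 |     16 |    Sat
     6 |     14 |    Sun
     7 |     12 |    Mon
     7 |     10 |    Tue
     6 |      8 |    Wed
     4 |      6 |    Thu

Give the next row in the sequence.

1  4  Fri

First component: differences are 3, 2, 1, … (decreasing by 1 each time); 1, 4, 6, 7, 7, 6, 4 → 1.
Second component: 18, 16, 14, 12, 10, 8, 6 → 4 (−2 each step).
Day goes Fri, Sat, Sun, Mon, Tue, Wed, Thu → Fri (runs through the weekdays Mon→Sun).
Combining the parts gives 1  4  Fri.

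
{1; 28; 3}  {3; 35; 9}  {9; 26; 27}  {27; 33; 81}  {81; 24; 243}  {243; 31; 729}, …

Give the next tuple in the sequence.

First part: ×3 each step, so 1, 3, 9, 27, 81, 243 → 729.
Second part: alternating steps +7, −9, +7, −9, …, so 28, 35, 26, 33, 24, 31 → 22.
Third part: 3, 9, 27, 81, 243, 729 → 2187 (×3 each step).
Putting it together: {729; 22; 2187}.

{729; 22; 2187}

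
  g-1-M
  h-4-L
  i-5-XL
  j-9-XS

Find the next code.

k-14-S

Letter — letters move forward 1 place in the alphabet: g, h, i, j → k.
For the second component, each term is the sum of the two before it: 1, 4, 5, 9 → 14.
Size goes M, L, XL, XS → S (runs through clothing sizes XS→XL).
So the next code is k-14-S.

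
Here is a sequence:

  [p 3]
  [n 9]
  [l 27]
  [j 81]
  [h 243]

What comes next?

For the letter, letters move back 2 places in the alphabet: p, n, l, j, h → f.
Second component goes 3, 9, 27, 81, 243 → 729 (×3 each step).
Combining the parts gives [f 729].

[f 729]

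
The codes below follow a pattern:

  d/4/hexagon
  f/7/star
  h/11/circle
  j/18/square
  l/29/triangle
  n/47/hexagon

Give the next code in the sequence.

p/76/star

For the letter, letters move forward 2 places in the alphabet: d, f, h, j, l, n → p.
Second component: 4, 7, 11, 18, 29, 47 → 76 (each term is the sum of the two before it).
Shape goes hexagon, star, circle, square, triangle, hexagon → star (repeats hexagon → star → circle → square → triangle).
Combining the parts gives p/76/star.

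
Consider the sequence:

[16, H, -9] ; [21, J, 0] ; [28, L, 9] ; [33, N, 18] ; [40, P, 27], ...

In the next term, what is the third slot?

First slot goes 16, 21, 28, 33, 40 → 45 (alternating steps +5, +7, +5, +7, …).
Letter goes H, J, L, N, P → R (letters move forward 2 places in the alphabet).
Third slot goes -9, 0, 9, 18, 27 → 36 (+9 each step).

36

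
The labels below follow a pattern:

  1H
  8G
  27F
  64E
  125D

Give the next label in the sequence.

216C

First component: perfect cubes: 1³, 2³, 3³, …; 1, 8, 27, 64, 125 → 216.
Letter goes H, G, F, E, D → C (letters move back 1 place in the alphabet).
Putting it together: 216C.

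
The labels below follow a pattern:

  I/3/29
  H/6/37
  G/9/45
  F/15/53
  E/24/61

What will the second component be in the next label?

39

Second component: 3, 6, 9, 15, 24 → 39 (each term is the sum of the two before it).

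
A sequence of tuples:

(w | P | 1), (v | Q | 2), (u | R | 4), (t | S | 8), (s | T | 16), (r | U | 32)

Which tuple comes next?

First letter goes w, v, u, t, s, r → q (letters move back 1 place in the alphabet).
Second letter goes P, Q, R, S, T, U → V (letters move forward 1 place in the alphabet).
Third slot: 1, 2, 4, 8, 16, 32 → 64 (×2 each step).
So the next tuple is (q | V | 64).

(q | V | 64)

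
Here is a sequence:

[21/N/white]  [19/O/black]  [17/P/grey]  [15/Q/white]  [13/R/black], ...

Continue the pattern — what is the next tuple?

[11/S/grey]

First part — −2 each step: 21, 19, 17, 15, 13 → 11.
Letter: letters move forward 1 place in the alphabet; N, O, P, Q, R → S.
Shade: repeats white → black → grey, so white, black, grey, white, black → grey.
Combining the parts gives [11/S/grey].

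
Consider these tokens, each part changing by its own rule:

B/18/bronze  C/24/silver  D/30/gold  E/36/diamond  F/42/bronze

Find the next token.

Letter: letters move forward 1 place in the alphabet, so B, C, D, E, F → G.
Second component — +6 each step: 18, 24, 30, 36, 42 → 48.
For the rank, repeats bronze → silver → gold → diamond: bronze, silver, gold, diamond, bronze → silver.
So the next token is G/48/silver.

G/48/silver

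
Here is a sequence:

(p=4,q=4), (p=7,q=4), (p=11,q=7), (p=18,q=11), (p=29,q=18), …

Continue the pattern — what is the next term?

(p=47,q=29)

For the p, each term is the sum of the two before it: 4, 7, 11, 18, 29 → 47.
For the q, always the previous value of the p: 4, 4, 7, 11, 18 → 29.
Putting it together: (p=47,q=29).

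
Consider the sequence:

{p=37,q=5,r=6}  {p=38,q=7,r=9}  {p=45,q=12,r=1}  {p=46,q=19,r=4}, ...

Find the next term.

P: alternating steps +1, +7, +1, +7, …, so 37, 38, 45, 46 → 53.
Q: 5, 7, 12, 19 → 31 (each term is the sum of the two before it).
For the r, alternating steps +3, −8, +3, −8, …: 6, 9, 1, 4 → -4.
So the next term is {p=53,q=31,r=-4}.

{p=53,q=31,r=-4}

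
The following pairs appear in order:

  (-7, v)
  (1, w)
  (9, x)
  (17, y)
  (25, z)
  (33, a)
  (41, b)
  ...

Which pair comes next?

(49, c)

For the first value, +8 each step: -7, 1, 9, 17, 25, 33, 41 → 49.
Letter goes v, w, x, y, z, a, b → c (letters move forward 1 place in the alphabet, wrapping Z→A).
Combining the parts gives (49, c).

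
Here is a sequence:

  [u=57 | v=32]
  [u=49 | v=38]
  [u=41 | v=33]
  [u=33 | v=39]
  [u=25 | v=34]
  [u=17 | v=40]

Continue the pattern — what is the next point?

[u=9 | v=35]

U: −8 each step; 57, 49, 41, 33, 25, 17 → 9.
V: alternating steps +6, −5, +6, −5, …; 32, 38, 33, 39, 34, 40 → 35.
So the next point is [u=9 | v=35].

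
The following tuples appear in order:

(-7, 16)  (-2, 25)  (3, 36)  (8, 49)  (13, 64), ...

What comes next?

(18, 81)

First value — +5 each step: -7, -2, 3, 8, 13 → 18.
Second value goes 16, 25, 36, 49, 64 → 81 (perfect squares: 4², 5², 6², …).
Putting it together: (18, 81).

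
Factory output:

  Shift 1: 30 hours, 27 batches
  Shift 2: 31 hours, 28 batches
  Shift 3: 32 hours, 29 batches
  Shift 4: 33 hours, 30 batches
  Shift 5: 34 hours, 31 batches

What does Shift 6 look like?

For the hours, +1 each step: 30, 31, 32, 33, 34 → 35.
Batches goes 27, 28, 29, 30, 31 → 32 (always 3 less than the hours).
Putting it together: 35 hours, 32 batches.

35 hours, 32 batches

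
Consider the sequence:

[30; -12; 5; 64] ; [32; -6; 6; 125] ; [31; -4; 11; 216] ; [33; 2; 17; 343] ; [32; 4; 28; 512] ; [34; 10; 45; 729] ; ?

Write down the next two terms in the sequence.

First slot: alternating steps +2, −1, +2, −1, …, so 30, 32, 31, 33, 32, 34 → 33 → 35.
Second slot: alternating steps +6, +2, +6, +2, …, so -12, -6, -4, 2, 4, 10 → 12 → 18.
Third slot goes 5, 6, 11, 17, 28, 45 → 73 → 118 (each term is the sum of the two before it).
Fourth slot — perfect cubes: 4³, 5³, 6³, …: 64, 125, 216, 343, 512, 729 → 1000 → 1331.
Putting the parts together: [33; 12; 73; 1000] and then [35; 18; 118; 1331].

[33; 12; 73; 1000], [35; 18; 118; 1331]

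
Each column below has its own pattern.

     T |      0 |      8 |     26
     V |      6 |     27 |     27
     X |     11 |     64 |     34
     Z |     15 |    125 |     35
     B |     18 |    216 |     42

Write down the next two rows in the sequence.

Letter — letters move forward 2 places in the alphabet, wrapping Z→A: T, V, X, Z, B → D → F.
Second component goes 0, 6, 11, 15, 18 → 20 → 21 (differences are 6, 5, 4, … (decreasing by 1 each time)).
Third component — perfect cubes: 2³, 3³, 4³, …: 8, 27, 64, 125, 216 → 343 → 512.
Fourth component: alternating steps +1, +7, +1, +7, …, so 26, 27, 34, 35, 42 → 43 → 50.
So the next two rows are D  20  343  43 and F  21  512  50.

D  20  343  43; F  21  512  50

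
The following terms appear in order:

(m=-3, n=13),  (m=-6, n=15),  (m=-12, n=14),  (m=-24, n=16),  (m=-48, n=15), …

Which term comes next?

(m=-96, n=17)

M: ×2 each step, so -3, -6, -12, -24, -48 → -96.
N: alternating steps +2, −1, +2, −1, …; 13, 15, 14, 16, 15 → 17.
Combining the parts gives (m=-96, n=17).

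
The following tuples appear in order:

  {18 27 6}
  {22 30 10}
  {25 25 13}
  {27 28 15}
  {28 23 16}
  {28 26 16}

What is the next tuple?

{27 21 15}

First component: 18, 22, 25, 27, 28, 28 → 27 (differences are 4, 3, 2, … (decreasing by 1 each time)).
Second component — alternating steps +3, −5, +3, −5, …: 27, 30, 25, 28, 23, 26 → 21.
Third component — always 12 less than the first component: 6, 10, 13, 15, 16, 16 → 15.
So the next tuple is {27 21 15}.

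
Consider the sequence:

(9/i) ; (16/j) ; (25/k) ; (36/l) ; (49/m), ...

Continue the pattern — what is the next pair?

(64/n)

First part: perfect squares: 3², 4², 5², …, so 9, 16, 25, 36, 49 → 64.
Letter goes i, j, k, l, m → n (letters move forward 1 place in the alphabet).
So the next pair is (64/n).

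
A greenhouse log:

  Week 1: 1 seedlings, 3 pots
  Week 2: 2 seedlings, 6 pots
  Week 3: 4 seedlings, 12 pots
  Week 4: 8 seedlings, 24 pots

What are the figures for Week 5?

For the seedlings, ×2 each step: 1, 2, 4, 8 → 16.
Pots: always 3 × the seedlings, so 3, 6, 12, 24 → 48.
So the next record is 16 seedlings, 48 pots.

16 seedlings, 48 pots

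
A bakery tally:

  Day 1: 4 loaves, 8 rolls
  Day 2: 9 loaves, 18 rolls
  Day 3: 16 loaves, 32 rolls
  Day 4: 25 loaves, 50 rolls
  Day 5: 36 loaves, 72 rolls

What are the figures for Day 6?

Loaves: perfect squares: 2², 3², 4², …; 4, 9, 16, 25, 36 → 49.
Rolls goes 8, 18, 32, 50, 72 → 98 (always 2 × the loaves).
Combining the parts gives 49 loaves, 98 rolls.

49 loaves, 98 rolls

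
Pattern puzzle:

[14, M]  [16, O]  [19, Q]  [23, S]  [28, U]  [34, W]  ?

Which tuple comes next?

[41, Y]

First part goes 14, 16, 19, 23, 28, 34 → 41 (differences are 2, 3, 4, … (increasing by 1 each time)).
Letter: M, O, Q, S, U, W → Y (letters move forward 2 places in the alphabet).
So the next tuple is [41, Y].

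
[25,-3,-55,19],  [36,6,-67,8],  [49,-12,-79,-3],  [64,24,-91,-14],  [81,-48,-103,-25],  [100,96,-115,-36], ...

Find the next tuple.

First part: 25, 36, 49, 64, 81, 100 → 121 (perfect squares: 5², 6², 7², …).
Second part: ×(-2) each step, so -3, 6, -12, 24, -48, 96 → -192.
Third part: −12 each step; -55, -67, -79, -91, -103, -115 → -127.
Fourth part: −11 each step; 19, 8, -3, -14, -25, -36 → -47.
Combining the parts gives [121,-192,-127,-47].

[121,-192,-127,-47]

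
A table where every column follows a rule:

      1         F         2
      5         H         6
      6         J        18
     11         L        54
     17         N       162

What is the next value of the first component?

First component: each term is the sum of the two before it, so 1, 5, 6, 11, 17 → 28.
Letter goes F, H, J, L, N → P (letters move forward 2 places in the alphabet).
Third component: 2, 6, 18, 54, 162 → 486 (×3 each step).

28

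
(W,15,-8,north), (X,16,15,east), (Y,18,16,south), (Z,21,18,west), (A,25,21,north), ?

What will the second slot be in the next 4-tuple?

For the second slot, differences are 1, 2, 3, … (increasing by 1 each time): 15, 16, 18, 21, 25 → 30.

30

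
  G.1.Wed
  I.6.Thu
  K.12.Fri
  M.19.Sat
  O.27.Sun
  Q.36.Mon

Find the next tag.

S.46.Tue

Letter: G, I, K, M, O, Q → S (letters move forward 2 places in the alphabet).
Second component — differences are 5, 6, 7, … (increasing by 1 each time): 1, 6, 12, 19, 27, 36 → 46.
For the day, runs through the weekdays Mon→Sun: Wed, Thu, Fri, Sat, Sun, Mon → Tue.
Putting it together: S.46.Tue.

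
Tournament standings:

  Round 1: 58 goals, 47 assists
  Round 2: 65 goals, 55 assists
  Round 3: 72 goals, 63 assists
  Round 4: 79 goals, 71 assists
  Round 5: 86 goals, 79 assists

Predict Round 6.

Goals: +7 each step; 58, 65, 72, 79, 86 → 93.
Assists — +8 each step: 47, 55, 63, 71, 79 → 87.
Combining the parts gives 93 goals, 87 assists.

93 goals, 87 assists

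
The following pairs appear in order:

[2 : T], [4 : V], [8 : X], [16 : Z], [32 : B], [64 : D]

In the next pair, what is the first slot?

128

First slot goes 2, 4, 8, 16, 32, 64 → 128 (×2 each step).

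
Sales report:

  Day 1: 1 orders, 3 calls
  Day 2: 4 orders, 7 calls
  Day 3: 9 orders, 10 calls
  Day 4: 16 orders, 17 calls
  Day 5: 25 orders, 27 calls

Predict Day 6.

For the orders, perfect squares: 1², 2², 3², …: 1, 4, 9, 16, 25 → 36.
Calls goes 3, 7, 10, 17, 27 → 44 (each term is the sum of the two before it).
So the next record is 36 orders, 44 calls.

36 orders, 44 calls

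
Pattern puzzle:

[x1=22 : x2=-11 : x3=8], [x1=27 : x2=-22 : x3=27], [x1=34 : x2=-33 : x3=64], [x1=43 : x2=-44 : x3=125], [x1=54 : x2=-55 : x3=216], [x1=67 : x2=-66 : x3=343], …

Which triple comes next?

X1: differences are 5, 7, 9, … (increasing by 2 each time), so 22, 27, 34, 43, 54, 67 → 82.
X2: -11, -22, -33, -44, -55, -66 → -77 (−11 each step).
X3 — perfect cubes: 2³, 3³, 4³, …: 8, 27, 64, 125, 216, 343 → 512.
Putting it together: [x1=82 : x2=-77 : x3=512].

[x1=82 : x2=-77 : x3=512]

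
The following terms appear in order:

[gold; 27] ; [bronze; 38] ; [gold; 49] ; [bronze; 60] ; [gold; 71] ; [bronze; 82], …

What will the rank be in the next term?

Rank: gold, bronze, gold, bronze, gold, bronze → gold (alternates gold ↔ bronze).
Second part: +11 each step; 27, 38, 49, 60, 71, 82 → 93.

gold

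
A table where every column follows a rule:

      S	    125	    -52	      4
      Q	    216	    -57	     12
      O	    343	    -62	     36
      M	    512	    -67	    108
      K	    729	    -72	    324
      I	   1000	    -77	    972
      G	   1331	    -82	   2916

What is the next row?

For the letter, letters move back 2 places in the alphabet: S, Q, O, M, K, I, G → E.
Second component: perfect cubes: 5³, 6³, 7³, …; 125, 216, 343, 512, 729, 1000, 1331 → 1728.
Third component goes -52, -57, -62, -67, -72, -77, -82 → -87 (−5 each step).
Fourth component: ×3 each step; 4, 12, 36, 108, 324, 972, 2916 → 8748.
Putting it together: E  1728  -87  8748.

E  1728  -87  8748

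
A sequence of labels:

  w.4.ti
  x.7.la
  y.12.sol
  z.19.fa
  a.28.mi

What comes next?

For the letter, letters move forward 1 place in the alphabet, wrapping Z→A: w, x, y, z, a → b.
For the second component, differences are 3, 5, 7, … (increasing by 2 each time): 4, 7, 12, 19, 28 → 39.
Note: runs backward through the solfège scale do→ti, so ti, la, sol, fa, mi → re.
Combining the parts gives b.39.re.

b.39.re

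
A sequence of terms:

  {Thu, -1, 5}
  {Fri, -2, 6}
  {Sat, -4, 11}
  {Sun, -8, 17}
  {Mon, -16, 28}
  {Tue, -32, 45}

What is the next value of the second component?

For the second component, ×2 each step: -1, -2, -4, -8, -16, -32 → -64.

-64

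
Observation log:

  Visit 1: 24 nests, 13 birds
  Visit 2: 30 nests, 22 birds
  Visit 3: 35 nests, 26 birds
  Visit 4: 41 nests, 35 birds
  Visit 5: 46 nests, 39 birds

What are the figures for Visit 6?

52 nests, 48 birds

Nests: alternating steps +6, +5, +6, +5, …; 24, 30, 35, 41, 46 → 52.
Birds: alternating steps +9, +4, +9, +4, …, so 13, 22, 26, 35, 39 → 48.
Combining the parts gives 52 nests, 48 birds.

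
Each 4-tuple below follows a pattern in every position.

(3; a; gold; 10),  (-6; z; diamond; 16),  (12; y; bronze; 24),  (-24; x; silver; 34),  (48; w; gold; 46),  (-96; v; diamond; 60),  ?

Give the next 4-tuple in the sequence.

First entry: ×(-2) each step, so 3, -6, 12, -24, 48, -96 → 192.
Letter: letters move back 1 place in the alphabet, wrapping A→Z, so a, z, y, x, w, v → u.
Rank — repeats gold → diamond → bronze → silver: gold, diamond, bronze, silver, gold, diamond → bronze.
Fourth entry: differences are 6, 8, 10, … (increasing by 2 each time), so 10, 16, 24, 34, 46, 60 → 76.
Combining the parts gives (192; u; bronze; 76).

(192; u; bronze; 76)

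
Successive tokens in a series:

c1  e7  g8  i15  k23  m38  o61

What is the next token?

Letter: letters move forward 2 places in the alphabet, so c, e, g, i, k, m, o → q.
Second component: each term is the sum of the two before it; 1, 7, 8, 15, 23, 38, 61 → 99.
So the next token is q99.

q99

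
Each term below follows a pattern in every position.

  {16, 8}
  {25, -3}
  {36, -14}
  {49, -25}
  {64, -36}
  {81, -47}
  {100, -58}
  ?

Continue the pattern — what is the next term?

{121, -69}

First value goes 16, 25, 36, 49, 64, 81, 100 → 121 (perfect squares: 4², 5², 6², …).
Second value — −11 each step: 8, -3, -14, -25, -36, -47, -58 → -69.
Putting it together: {121, -69}.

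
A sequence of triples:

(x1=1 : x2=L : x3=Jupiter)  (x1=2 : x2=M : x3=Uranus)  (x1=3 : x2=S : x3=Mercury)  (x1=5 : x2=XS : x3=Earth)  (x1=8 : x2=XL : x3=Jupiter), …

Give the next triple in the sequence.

(x1=13 : x2=L : x3=Uranus)

For the x1, each term is the sum of the two before it: 1, 2, 3, 5, 8 → 13.
For the x2, runs backward through clothing sizes XS→XL: L, M, S, XS, XL → L.
X3: Jupiter, Uranus, Mercury, Earth, Jupiter → Uranus (repeats Jupiter → Uranus → Mercury → Earth).
So the next triple is (x1=13 : x2=L : x3=Uranus).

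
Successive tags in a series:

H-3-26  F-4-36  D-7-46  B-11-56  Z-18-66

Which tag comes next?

X-29-76

Letter: letters move back 2 places in the alphabet, wrapping A→Z; H, F, D, B, Z → X.
Second component: 3, 4, 7, 11, 18 → 29 (each term is the sum of the two before it).
Third component: 26, 36, 46, 56, 66 → 76 (+10 each step).
So the next tag is X-29-76.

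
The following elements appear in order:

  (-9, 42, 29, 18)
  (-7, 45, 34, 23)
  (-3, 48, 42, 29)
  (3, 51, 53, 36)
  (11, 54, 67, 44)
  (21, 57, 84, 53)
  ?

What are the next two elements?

(33, 60, 104, 63), (47, 63, 127, 74)

First coordinate — differences are 2, 4, 6, … (increasing by 2 each time): -9, -7, -3, 3, 11, 21 → 33 → 47.
For the second coordinate, +3 each step: 42, 45, 48, 51, 54, 57 → 60 → 63.
Third coordinate — differences are 5, 8, 11, … (increasing by 3 each time): 29, 34, 42, 53, 67, 84 → 104 → 127.
For the fourth coordinate, differences are 5, 6, 7, … (increasing by 1 each time): 18, 23, 29, 36, 44, 53 → 63 → 74.
Putting the parts together: (33, 60, 104, 63) and then (47, 63, 127, 74).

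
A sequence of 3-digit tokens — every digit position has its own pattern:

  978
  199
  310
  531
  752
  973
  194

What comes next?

315

For the first digit, +2 each step, mod 10: 9, 1, 3, 5, 7, 9, 1 → 3.
For the second digit, +2 each step, mod 10: 7, 9, 1, 3, 5, 7, 9 → 1.
Third digit — +1 each step, mod 10: 8, 9, 0, 1, 2, 3, 4 → 5.
So the next token is 315.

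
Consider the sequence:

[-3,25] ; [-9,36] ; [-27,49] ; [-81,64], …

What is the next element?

First entry: -3, -9, -27, -81 → -243 (×3 each step).
Second entry: perfect squares: 5², 6², 7², …, so 25, 36, 49, 64 → 81.
Combining the parts gives [-243,81].

[-243,81]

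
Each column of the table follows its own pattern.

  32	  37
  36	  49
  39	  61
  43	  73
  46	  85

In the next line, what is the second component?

97

Second component: +12 each step; 37, 49, 61, 73, 85 → 97.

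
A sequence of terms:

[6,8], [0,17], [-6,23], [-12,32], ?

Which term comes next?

First entry: −6 each step; 6, 0, -6, -12 → -18.
For the second entry, alternating steps +9, +6, +9, +6, …: 8, 17, 23, 32 → 38.
So the next term is [-18,38].

[-18,38]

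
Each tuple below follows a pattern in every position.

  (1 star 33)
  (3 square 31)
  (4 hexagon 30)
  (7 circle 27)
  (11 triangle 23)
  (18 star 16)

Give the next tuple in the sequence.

(29 square 5)

First slot — each term is the sum of the two before it: 1, 3, 4, 7, 11, 18 → 29.
Shape: repeats star → square → hexagon → circle → triangle; star, square, hexagon, circle, triangle, star → square.
Third slot: together with the first slot always sums to 34, so 33, 31, 30, 27, 23, 16 → 5.
Combining the parts gives (29 square 5).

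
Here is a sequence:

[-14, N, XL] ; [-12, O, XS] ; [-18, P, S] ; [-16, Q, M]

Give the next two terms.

First coordinate: alternating steps +2, −6, +2, −6, …, so -14, -12, -18, -16 → -22 → -20.
Letter: letters move forward 1 place in the alphabet, so N, O, P, Q → R → S.
Size goes XL, XS, S, M → L → XL (runs through clothing sizes XS→XL).
Putting the parts together: [-22, R, L] and then [-20, S, XL].

[-22, R, L], [-20, S, XL]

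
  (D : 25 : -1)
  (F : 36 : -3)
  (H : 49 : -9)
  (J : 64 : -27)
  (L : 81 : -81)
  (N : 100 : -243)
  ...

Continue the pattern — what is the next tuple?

For the letter, letters move forward 2 places in the alphabet: D, F, H, J, L, N → P.
Second coordinate: 25, 36, 49, 64, 81, 100 → 121 (perfect squares: 5², 6², 7², …).
Third coordinate: ×3 each step; -1, -3, -9, -27, -81, -243 → -729.
Combining the parts gives (P : 121 : -729).

(P : 121 : -729)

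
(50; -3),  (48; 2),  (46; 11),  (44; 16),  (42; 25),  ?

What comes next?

(40; 30)

First coordinate goes 50, 48, 46, 44, 42 → 40 (−2 each step).
Second coordinate: alternating steps +5, +9, +5, +9, …; -3, 2, 11, 16, 25 → 30.
So the next pair is (40; 30).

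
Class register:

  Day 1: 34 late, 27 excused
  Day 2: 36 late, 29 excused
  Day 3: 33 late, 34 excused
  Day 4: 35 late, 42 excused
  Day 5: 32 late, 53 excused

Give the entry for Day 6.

34 late, 67 excused

For the late, alternating steps +2, −3, +2, −3, …: 34, 36, 33, 35, 32 → 34.
Excused: 27, 29, 34, 42, 53 → 67 (differences are 2, 5, 8, … (increasing by 3 each time)).
Putting it together: 34 late, 67 excused.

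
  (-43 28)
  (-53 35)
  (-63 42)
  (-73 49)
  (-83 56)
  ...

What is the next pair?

First component — −10 each step: -43, -53, -63, -73, -83 → -93.
Second component — +7 each step: 28, 35, 42, 49, 56 → 63.
Putting it together: (-93 63).

(-93 63)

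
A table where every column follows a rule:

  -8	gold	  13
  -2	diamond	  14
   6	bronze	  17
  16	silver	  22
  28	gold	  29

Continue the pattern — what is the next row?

First component: differences are 6, 8, 10, … (increasing by 2 each time); -8, -2, 6, 16, 28 → 42.
Rank: repeats gold → diamond → bronze → silver, so gold, diamond, bronze, silver, gold → diamond.
Third component: differences are 1, 3, 5, … (increasing by 2 each time), so 13, 14, 17, 22, 29 → 38.
So the next row is 42  diamond  38.

42  diamond  38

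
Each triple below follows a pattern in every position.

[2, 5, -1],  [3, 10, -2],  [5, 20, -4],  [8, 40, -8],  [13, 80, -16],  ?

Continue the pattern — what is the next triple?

[21, 160, -32]

First value goes 2, 3, 5, 8, 13 → 21 (each term is the sum of the two before it).
Second value: ×2 each step; 5, 10, 20, 40, 80 → 160.
Third value: -1, -2, -4, -8, -16 → -32 (×2 each step).
Putting it together: [21, 160, -32].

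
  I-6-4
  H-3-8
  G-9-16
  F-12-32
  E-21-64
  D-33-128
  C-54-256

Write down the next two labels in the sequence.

Letter — letters move back 1 place in the alphabet: I, H, G, F, E, D, C → B → A.
Second component: 6, 3, 9, 12, 21, 33, 54 → 87 → 141 (each term is the sum of the two before it).
Third component — ×2 each step: 4, 8, 16, 32, 64, 128, 256 → 512 → 1024.
Putting the parts together: B-87-512 and then A-141-1024.

B-87-512, A-141-1024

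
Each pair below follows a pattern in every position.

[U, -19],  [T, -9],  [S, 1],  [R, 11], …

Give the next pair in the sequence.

[Q, 21]

For the letter, letters move back 1 place in the alphabet: U, T, S, R → Q.
Second slot goes -19, -9, 1, 11 → 21 (+10 each step).
So the next pair is [Q, 21].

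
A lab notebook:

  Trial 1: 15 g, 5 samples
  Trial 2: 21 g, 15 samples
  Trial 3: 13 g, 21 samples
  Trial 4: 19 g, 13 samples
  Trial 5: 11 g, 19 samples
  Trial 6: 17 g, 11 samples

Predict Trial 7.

G: 15, 21, 13, 19, 11, 17 → 9 (alternating steps +6, −8, +6, −8, …).
Samples — always the previous value of the g: 5, 15, 21, 13, 19, 11 → 17.
So the next row is 9 g, 17 samples.

9 g, 17 samples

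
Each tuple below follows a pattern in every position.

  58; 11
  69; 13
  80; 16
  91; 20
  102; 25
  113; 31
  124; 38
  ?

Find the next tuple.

First slot goes 58, 69, 80, 91, 102, 113, 124 → 135 (+11 each step).
Second slot: differences are 2, 3, 4, … (increasing by 1 each time); 11, 13, 16, 20, 25, 31, 38 → 46.
Putting it together: 135; 46.

135; 46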